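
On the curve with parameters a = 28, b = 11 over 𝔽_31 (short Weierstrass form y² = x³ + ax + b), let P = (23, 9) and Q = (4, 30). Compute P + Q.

(23, 9) + (4, 30). λ = (30 - 9)/(4 - 23) ≡ 21/12 mod 31. 12⁻¹ ≡ 13 (mod 31), so λ ≡ 25.
  x = λ² - 23 - 4 = 625 - 27 ≡ 9; y = λ·(23 - 9) - 9 ≡ 0. → (9, 0)

(9, 0)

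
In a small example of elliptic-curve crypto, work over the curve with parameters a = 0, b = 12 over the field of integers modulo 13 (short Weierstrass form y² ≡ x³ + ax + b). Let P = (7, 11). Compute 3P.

(3, 0)

Repeated addition: build up to 3P.
2P: tangent at (7, 11): λ = (3·7² + 0)/(2·11) ≡ 4/9. 9⁻¹ ≡ 3 (mod 13), so λ ≡ 4·3 ≡ 12.
  x = λ² - 7 - 7 = 144 - 14 ≡ 0; y = λ·(7 - 0) - 11 ≡ 8. → (0, 8)
3P: (0, 8) + (7, 11). λ = (11 - 8)/(7 - 0) ≡ 3/7 mod 13. 7⁻¹ ≡ 2 (mod 13) since 7·2 = 14 ≡ 1, so λ ≡ 6.
  x = λ² - 0 - 7 = 36 - 7 ≡ 3; y = λ·(0 - 3) - 8 ≡ 0. → (3, 0)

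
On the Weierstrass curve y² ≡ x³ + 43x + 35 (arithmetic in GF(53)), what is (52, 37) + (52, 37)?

(8, 19)

tangent at (52, 37): λ = (3·52² + 43)/(2·37) ≡ 46/21. 21⁻¹ ≡ 48 (mod 53), so λ ≡ 46·48 ≡ 35.
  x = λ² - 52 - 52 = 1225 - 104 ≡ 8; y = λ·(52 - 8) - 37 ≡ 19. → (8, 19)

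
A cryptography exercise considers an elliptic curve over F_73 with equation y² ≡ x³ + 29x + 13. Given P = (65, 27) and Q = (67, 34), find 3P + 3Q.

(44, 48)

First 3P:
Repeated addition: build up to 3P.
2P: tangent at (65, 27): λ = (3·65² + 29)/(2·27) ≡ 2/54. 54⁻¹ ≡ 23 (mod 73), so λ ≡ 2·23 ≡ 46.
  x = λ² - 65 - 65 = 2116 - 130 ≡ 15; y = λ·(65 - 15) - 27 ≡ 10. → (15, 10)
3P: (15, 10) + (65, 27). λ = (27 - 10)/(65 - 15) ≡ 17/50 mod 73. 50⁻¹ ≡ 19 (mod 73) since 50·19 = 950 ≡ 1, so λ ≡ 31.
  x = λ² - 15 - 65 = 961 - 80 ≡ 5; y = λ·(15 - 5) - 10 ≡ 8. → (5, 8)
3P = (5, 8).
Next 3Q:
Repeated addition: build up to 3Q.
2Q: tangent at (67, 34): λ = (3·67² + 29)/(2·34) ≡ 64/68. 68⁻¹ ≡ 29 (mod 73), so λ ≡ 64·29 ≡ 31.
  x = λ² - 67 - 67 = 961 - 134 ≡ 24; y = λ·(67 - 24) - 34 ≡ 58. → (24, 58)
3Q: (24, 58) + (67, 34). λ = (34 - 58)/(67 - 24) ≡ 49/43 mod 73. 43⁻¹ ≡ 17 (mod 73) since 43·17 = 731 ≡ 1, so λ ≡ 30.
  x = λ² - 24 - 67 = 900 - 91 ≡ 6; y = λ·(24 - 6) - 58 ≡ 44. → (6, 44)
3Q = (6, 44).
Finally 3P + 3Q:
(5, 8) + (6, 44). λ = (44 - 8)/(6 - 5) ≡ 36/1 mod 73. 1⁻¹ ≡ 1 (mod 73) since 1·1 = 1 ≡ 1, so λ ≡ 36.
  x = λ² - 5 - 6 = 1296 - 11 ≡ 44; y = λ·(5 - 44) - 8 ≡ 48. → (44, 48)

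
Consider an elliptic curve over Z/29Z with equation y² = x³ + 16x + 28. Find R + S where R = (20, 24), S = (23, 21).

(20, 24) + (23, 21). λ = (21 - 24)/(23 - 20) ≡ 26/3 mod 29. 3⁻¹ ≡ 10 (mod 29) since 3·10 = 30 ≡ 1, so λ ≡ 28.
  x = λ² - 20 - 23 = 784 - 43 ≡ 16; y = λ·(20 - 16) - 24 ≡ 1. → (16, 1)

(16, 1)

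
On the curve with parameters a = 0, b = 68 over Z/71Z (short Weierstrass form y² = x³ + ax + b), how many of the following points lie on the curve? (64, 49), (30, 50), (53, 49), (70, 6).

(64, 49): 49² ≡ 58, rhs ≡ 9 → off.
(30, 50): 50² ≡ 15, rhs ≡ 17 → off.
(53, 49): 49² ≡ 58, rhs ≡ 58 → on.
(70, 6): 6² ≡ 36, rhs ≡ 67 → off.

1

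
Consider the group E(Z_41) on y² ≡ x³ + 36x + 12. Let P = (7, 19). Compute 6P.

(20, 32)

Double-and-add on 6 = (110)₂. Start with P = (7, 19) for the leading 1-bit.
double: tangent at (7, 19): λ = (3·7² + 36)/(2·19) ≡ 19/38. 38⁻¹ ≡ 27 (mod 41) since 38·27 = 1026 ≡ 1, so λ ≡ 19·27 ≡ 21.
  x = λ² - 7 - 7 = 441 - 14 ≡ 17; y = λ·(7 - 17) - 19 ≡ 17. → (17, 17)
add P: (17, 17) + (7, 19). λ = (19 - 17)/(7 - 17) ≡ 2/31 mod 41. 31⁻¹ ≡ 4 (mod 41), so λ ≡ 8.
  x = λ² - 17 - 7 = 64 - 24 ≡ 40; y = λ·(17 - 40) - 17 ≡ 4. → (40, 4)
double: tangent at (40, 4): λ = (3·40² + 36)/(2·4) ≡ 39/8. 8⁻¹ ≡ 36 (mod 41), so λ ≡ 39·36 ≡ 10.
  x = λ² - 40 - 40 = 100 - 80 ≡ 20; y = λ·(40 - 20) - 4 ≡ 32. → (20, 32)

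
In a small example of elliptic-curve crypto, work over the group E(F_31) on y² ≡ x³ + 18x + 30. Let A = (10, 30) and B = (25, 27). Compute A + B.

(10, 30) + (25, 27). λ = (27 - 30)/(25 - 10) ≡ 28/15 mod 31. 15⁻¹ ≡ 29 (mod 31) since 15·29 = 435 ≡ 1, so λ ≡ 6.
  x = λ² - 10 - 25 = 36 - 35 ≡ 1; y = λ·(10 - 1) - 30 ≡ 24. → (1, 24)

(1, 24)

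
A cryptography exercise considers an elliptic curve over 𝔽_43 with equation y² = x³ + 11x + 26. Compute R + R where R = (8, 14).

(7, 4)

tangent at (8, 14): λ = (3·8² + 11)/(2·14) ≡ 31/28. 28⁻¹ ≡ 20 (mod 43), so λ ≡ 31·20 ≡ 18.
  x = λ² - 8 - 8 = 324 - 16 ≡ 7; y = λ·(8 - 7) - 14 ≡ 4. → (7, 4)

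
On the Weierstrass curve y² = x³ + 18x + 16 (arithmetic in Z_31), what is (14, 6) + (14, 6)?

(19, 5)

tangent at (14, 6): λ = (3·14² + 18)/(2·6) ≡ 17/12. 12⁻¹ ≡ 13 (mod 31) since 12·13 = 156 ≡ 1, so λ ≡ 17·13 ≡ 4.
  x = λ² - 14 - 14 = 16 - 28 ≡ 19; y = λ·(14 - 19) - 6 ≡ 5. → (19, 5)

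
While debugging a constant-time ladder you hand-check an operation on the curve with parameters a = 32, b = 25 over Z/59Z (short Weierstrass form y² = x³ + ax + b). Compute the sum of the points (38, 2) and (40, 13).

(38, 2) + (40, 13). λ = (13 - 2)/(40 - 38) ≡ 11/2 mod 59. 2⁻¹ ≡ 30 (mod 59), so λ ≡ 35.
  x = λ² - 38 - 40 = 1225 - 78 ≡ 26; y = λ·(38 - 26) - 2 ≡ 5. → (26, 5)

(26, 5)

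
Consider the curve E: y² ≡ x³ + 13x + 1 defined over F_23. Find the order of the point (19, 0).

2P: (19, 0) + (19, 0): same x and y₁ ≡ -y₂, so the sum is O.
2P = O, so the order is 2.

2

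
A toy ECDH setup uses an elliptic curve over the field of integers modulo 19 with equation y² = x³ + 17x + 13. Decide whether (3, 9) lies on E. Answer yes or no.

no

y² = 9² ≡ 5; x³ + 17x + 13 = 91 ≡ 15 (mod 19). 5 ≠ 15.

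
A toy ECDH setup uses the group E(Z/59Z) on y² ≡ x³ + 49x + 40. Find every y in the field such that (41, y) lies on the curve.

none

x³ + 49x + 40 = 70970 ≡ 52 (mod 59).
52 is a non-residue mod 59; no y exists.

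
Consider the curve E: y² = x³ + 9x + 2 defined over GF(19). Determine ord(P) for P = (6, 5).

2P: tangent at (6, 5): λ = (3·6² + 9)/(2·5) ≡ 3/10. 10⁻¹ ≡ 2 (mod 19) since 10·2 = 20 ≡ 1, so λ ≡ 3·2 ≡ 6.
  x = λ² - 6 - 6 = 36 - 12 ≡ 5; y = λ·(6 - 5) - 5 ≡ 1. → (5, 1)
3P: (5, 1) + (6, 5). λ = (5 - 1)/(6 - 5) ≡ 4/1 mod 19. 1⁻¹ ≡ 1 (mod 19) since 1·1 = 1 ≡ 1, so λ ≡ 4.
  x = λ² - 5 - 6 = 16 - 11 ≡ 5; y = λ·(5 - 5) - 1 ≡ 18. → (5, 18)
4P: (5, 18) + (6, 5). λ = (5 - 18)/(6 - 5) ≡ 6/1 mod 19. 1⁻¹ ≡ 1 (mod 19), so λ ≡ 6.
  x = λ² - 5 - 6 = 36 - 11 ≡ 6; y = λ·(5 - 6) - 18 ≡ 14. → (6, 14)
5P: (6, 14) + (6, 5): same x and y₁ ≡ -y₂, so the sum is the point at infinity.
5P = the point at infinity, so the order is 5.

5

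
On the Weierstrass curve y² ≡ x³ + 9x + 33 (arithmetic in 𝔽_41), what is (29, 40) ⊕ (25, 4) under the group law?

(29, 40) + (25, 4). λ = (4 - 40)/(25 - 29) ≡ 5/37 mod 41. 37⁻¹ ≡ 10 (mod 41) since 37·10 = 370 ≡ 1, so λ ≡ 9.
  x = λ² - 29 - 25 = 81 - 54 ≡ 27; y = λ·(29 - 27) - 40 ≡ 19. → (27, 19)

(27, 19)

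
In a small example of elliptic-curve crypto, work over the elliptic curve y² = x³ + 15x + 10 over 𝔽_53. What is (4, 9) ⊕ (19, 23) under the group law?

(4, 9) + (19, 23). λ = (23 - 9)/(19 - 4) ≡ 14/15 mod 53. 15⁻¹ ≡ 46 (mod 53), so λ ≡ 8.
  x = λ² - 4 - 19 = 64 - 23 ≡ 41; y = λ·(4 - 41) - 9 ≡ 13. → (41, 13)

(41, 13)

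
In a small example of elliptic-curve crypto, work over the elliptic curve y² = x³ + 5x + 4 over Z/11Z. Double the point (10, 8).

(5, 0)

tangent at (10, 8): λ = (3·10² + 5)/(2·8) ≡ 8/5. 5⁻¹ ≡ 9 (mod 11), so λ ≡ 8·9 ≡ 6.
  x = λ² - 10 - 10 = 36 - 20 ≡ 5; y = λ·(10 - 5) - 8 ≡ 0. → (5, 0)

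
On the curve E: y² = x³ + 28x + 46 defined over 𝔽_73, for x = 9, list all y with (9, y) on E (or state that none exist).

x³ + 28x + 46 = 1027 ≡ 5 (mod 73).
5 is a non-residue mod 73; no y exists.

none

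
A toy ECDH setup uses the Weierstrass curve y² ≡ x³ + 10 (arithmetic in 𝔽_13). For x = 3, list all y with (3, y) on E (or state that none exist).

none

x³ + 0x + 10 = 37 ≡ 11 (mod 13).
11 is a non-residue mod 13; no y exists.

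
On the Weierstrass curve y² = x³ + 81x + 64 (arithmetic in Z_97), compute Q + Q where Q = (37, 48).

(21, 68)

tangent at (37, 48): λ = (3·37² + 81)/(2·48) ≡ 17/96. 96⁻¹ ≡ 96 (mod 97), so λ ≡ 17·96 ≡ 80.
  x = λ² - 37 - 37 = 6400 - 74 ≡ 21; y = λ·(37 - 21) - 48 ≡ 68. → (21, 68)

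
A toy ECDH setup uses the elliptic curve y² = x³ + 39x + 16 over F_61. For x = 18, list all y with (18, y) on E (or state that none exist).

x³ + 39x + 16 = 6550 ≡ 23 (mod 61).
23 is a non-residue mod 61; no y exists.

none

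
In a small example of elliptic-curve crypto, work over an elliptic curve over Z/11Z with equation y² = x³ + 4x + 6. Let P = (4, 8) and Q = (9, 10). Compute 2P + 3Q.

(1, 0)

First 2P:
Repeated addition: build up to 2P.
2P: tangent at (4, 8): λ = (3·4² + 4)/(2·8) ≡ 8/5. 5⁻¹ ≡ 9 (mod 11) since 5·9 = 45 ≡ 1, so λ ≡ 8·9 ≡ 6.
  x = λ² - 4 - 4 = 36 - 8 ≡ 6; y = λ·(4 - 6) - 8 ≡ 2. → (6, 2)
2P = (6, 2).
Next 3Q:
Repeated addition: build up to 3Q.
2Q: tangent at (9, 10): λ = (3·9² + 4)/(2·10) ≡ 5/9. 9⁻¹ ≡ 5 (mod 11), so λ ≡ 5·5 ≡ 3.
  x = λ² - 9 - 9 = 9 - 18 ≡ 2; y = λ·(9 - 2) - 10 ≡ 0. → (2, 0)
3Q: (2, 0) + (9, 10). λ = (10 - 0)/(9 - 2) ≡ 10/7 mod 11. 7⁻¹ ≡ 8 (mod 11), so λ ≡ 3.
  x = λ² - 2 - 9 = 9 - 11 ≡ 9; y = λ·(2 - 9) - 0 ≡ 1. → (9, 1)
3Q = (9, 1).
Finally 2P + 3Q:
(6, 2) + (9, 1). λ = (1 - 2)/(9 - 6) ≡ 10/3 mod 11. 3⁻¹ ≡ 4 (mod 11) since 3·4 = 12 ≡ 1, so λ ≡ 7.
  x = λ² - 6 - 9 = 49 - 15 ≡ 1; y = λ·(6 - 1) - 2 ≡ 0. → (1, 0)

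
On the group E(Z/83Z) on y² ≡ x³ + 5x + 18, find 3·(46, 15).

Write G = (46, 15).
Repeated addition: build up to 3G.
2G: tangent at (46, 15): λ = (3·46² + 5)/(2·15) ≡ 45/30. 30⁻¹ ≡ 36 (mod 83), so λ ≡ 45·36 ≡ 43.
  x = λ² - 46 - 46 = 1849 - 92 ≡ 14; y = λ·(46 - 14) - 15 ≡ 33. → (14, 33)
3G: (14, 33) + (46, 15). λ = (15 - 33)/(46 - 14) ≡ 65/32 mod 83. 32⁻¹ ≡ 13 (mod 83), so λ ≡ 15.
  x = λ² - 14 - 46 = 225 - 60 ≡ 82; y = λ·(14 - 82) - 33 ≡ 26. → (82, 26)

(82, 26)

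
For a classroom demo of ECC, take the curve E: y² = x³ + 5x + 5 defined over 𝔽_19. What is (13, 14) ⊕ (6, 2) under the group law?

(13, 14) + (6, 2). λ = (2 - 14)/(6 - 13) ≡ 7/12 mod 19. 12⁻¹ ≡ 8 (mod 19), so λ ≡ 18.
  x = λ² - 13 - 6 = 324 - 19 ≡ 1; y = λ·(13 - 1) - 14 ≡ 12. → (1, 12)

(1, 12)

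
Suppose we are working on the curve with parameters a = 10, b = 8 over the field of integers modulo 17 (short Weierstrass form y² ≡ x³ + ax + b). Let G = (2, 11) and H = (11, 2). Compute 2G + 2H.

(7, 8)

First 2G:
Repeated addition: build up to 2G.
2G: tangent at (2, 11): λ = (3·2² + 10)/(2·11) ≡ 5/5. 5⁻¹ ≡ 7 (mod 17), so λ ≡ 5·7 ≡ 1.
  x = λ² - 2 - 2 = 1 - 4 ≡ 14; y = λ·(2 - 14) - 11 ≡ 11. → (14, 11)
2G = (14, 11).
Next 2H:
Repeated addition: build up to 2H.
2H: tangent at (11, 2): λ = (3·11² + 10)/(2·2) ≡ 16/4. 4⁻¹ ≡ 13 (mod 17) since 4·13 = 52 ≡ 1, so λ ≡ 16·13 ≡ 4.
  x = λ² - 11 - 11 = 16 - 22 ≡ 11; y = λ·(11 - 11) - 2 ≡ 15. → (11, 15)
2H = (11, 15).
Finally 2G + 2H:
(14, 11) + (11, 15). λ = (15 - 11)/(11 - 14) ≡ 4/14 mod 17. 14⁻¹ ≡ 11 (mod 17), so λ ≡ 10.
  x = λ² - 14 - 11 = 100 - 25 ≡ 7; y = λ·(14 - 7) - 11 ≡ 8. → (7, 8)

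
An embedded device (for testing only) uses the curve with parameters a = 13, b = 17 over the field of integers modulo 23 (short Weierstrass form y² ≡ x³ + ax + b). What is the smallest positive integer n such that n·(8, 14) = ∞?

2P: tangent at (8, 14): λ = (3·8² + 13)/(2·14) ≡ 21/5. 5⁻¹ ≡ 14 (mod 23) since 5·14 = 70 ≡ 1, so λ ≡ 21·14 ≡ 18.
  x = λ² - 8 - 8 = 324 - 16 ≡ 9; y = λ·(8 - 9) - 14 ≡ 14. → (9, 14)
3P: (9, 14) + (8, 14). λ = (14 - 14)/(8 - 9) ≡ 0/22 mod 23. 22⁻¹ ≡ 22 (mod 23), so λ ≡ 0.
  x = λ² - 9 - 8 = 0 - 17 ≡ 6; y = λ·(9 - 6) - 14 ≡ 9. → (6, 9)
4P: (6, 9) + (8, 14). λ = (14 - 9)/(8 - 6) ≡ 5/2 mod 23. 2⁻¹ ≡ 12 (mod 23), so λ ≡ 14.
  x = λ² - 6 - 8 = 196 - 14 ≡ 21; y = λ·(6 - 21) - 9 ≡ 11. → (21, 11)
5P: (21, 11) + (8, 14). λ = (14 - 11)/(8 - 21) ≡ 3/10 mod 23. 10⁻¹ ≡ 7 (mod 23) since 10·7 = 70 ≡ 1, so λ ≡ 21.
  x = λ² - 21 - 8 = 441 - 29 ≡ 21; y = λ·(21 - 21) - 11 ≡ 12. → (21, 12)
6P: (21, 12) + (8, 14). λ = (14 - 12)/(8 - 21) ≡ 2/10 mod 23. 10⁻¹ ≡ 7 (mod 23) since 10·7 = 70 ≡ 1, so λ ≡ 14.
  x = λ² - 21 - 8 = 196 - 29 ≡ 6; y = λ·(21 - 6) - 12 ≡ 14. → (6, 14)
7P: (6, 14) + (8, 14). λ = (14 - 14)/(8 - 6) ≡ 0/2 mod 23. 2⁻¹ ≡ 12 (mod 23) since 2·12 = 24 ≡ 1, so λ ≡ 0.
  x = λ² - 6 - 8 = 0 - 14 ≡ 9; y = λ·(6 - 9) - 14 ≡ 9. → (9, 9)
8P: (9, 9) + (8, 14). λ = (14 - 9)/(8 - 9) ≡ 5/22 mod 23. 22⁻¹ ≡ 22 (mod 23) since 22·22 = 484 ≡ 1, so λ ≡ 18.
  x = λ² - 9 - 8 = 324 - 17 ≡ 8; y = λ·(9 - 8) - 9 ≡ 9. → (8, 9)
9P: (8, 9) + (8, 14): same x and y₁ ≡ -y₂, so the sum is ∞.
9P = ∞, so the order is 9.

9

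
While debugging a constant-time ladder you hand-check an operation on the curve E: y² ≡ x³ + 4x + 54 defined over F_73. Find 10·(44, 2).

(23, 66)

Write Q = (44, 2).
Double-and-add on 10 = (1010)₂. Start with Q = (44, 2) for the leading 1-bit.
double: tangent at (44, 2): λ = (3·44² + 4)/(2·2) ≡ 45/4. 4⁻¹ ≡ 55 (mod 73) since 4·55 = 220 ≡ 1, so λ ≡ 45·55 ≡ 66.
  x = λ² - 44 - 44 = 4356 - 88 ≡ 34; y = λ·(44 - 34) - 2 ≡ 1. → (34, 1)
double: tangent at (34, 1): λ = (3·34² + 4)/(2·1) ≡ 41/2. 2⁻¹ ≡ 37 (mod 73), so λ ≡ 41·37 ≡ 57.
  x = λ² - 34 - 34 = 3249 - 68 ≡ 42; y = λ·(34 - 42) - 1 ≡ 54. → (42, 54)
add Q: (42, 54) + (44, 2). λ = (2 - 54)/(44 - 42) ≡ 21/2 mod 73. 2⁻¹ ≡ 37 (mod 73), so λ ≡ 47.
  x = λ² - 42 - 44 = 2209 - 86 ≡ 6; y = λ·(42 - 6) - 54 ≡ 32. → (6, 32)
double: tangent at (6, 32): λ = (3·6² + 4)/(2·32) ≡ 39/64. 64⁻¹ ≡ 8 (mod 73) since 64·8 = 512 ≡ 1, so λ ≡ 39·8 ≡ 20.
  x = λ² - 6 - 6 = 400 - 12 ≡ 23; y = λ·(6 - 23) - 32 ≡ 66. → (23, 66)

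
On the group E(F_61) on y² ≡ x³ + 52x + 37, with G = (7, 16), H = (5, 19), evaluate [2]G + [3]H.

(35, 43)

First 2G:
Repeated addition: build up to 2G.
2G: tangent at (7, 16): λ = (3·7² + 52)/(2·16) ≡ 16/32. 32⁻¹ ≡ 21 (mod 61), so λ ≡ 16·21 ≡ 31.
  x = λ² - 7 - 7 = 961 - 14 ≡ 32; y = λ·(7 - 32) - 16 ≡ 2. → (32, 2)
2G = (32, 2).
Next 3H:
Repeated addition: build up to 3H.
2H: tangent at (5, 19): λ = (3·5² + 52)/(2·19) ≡ 5/38. 38⁻¹ ≡ 53 (mod 61), so λ ≡ 5·53 ≡ 21.
  x = λ² - 5 - 5 = 441 - 10 ≡ 4; y = λ·(5 - 4) - 19 ≡ 2. → (4, 2)
3H: (4, 2) + (5, 19). λ = (19 - 2)/(5 - 4) ≡ 17/1 mod 61. 1⁻¹ ≡ 1 (mod 61), so λ ≡ 17.
  x = λ² - 4 - 5 = 289 - 9 ≡ 36; y = λ·(4 - 36) - 2 ≡ 3. → (36, 3)
3H = (36, 3).
Finally 2G + 3H:
(32, 2) + (36, 3). λ = (3 - 2)/(36 - 32) ≡ 1/4 mod 61. 4⁻¹ ≡ 46 (mod 61) since 4·46 = 184 ≡ 1, so λ ≡ 46.
  x = λ² - 32 - 36 = 2116 - 68 ≡ 35; y = λ·(32 - 35) - 2 ≡ 43. → (35, 43)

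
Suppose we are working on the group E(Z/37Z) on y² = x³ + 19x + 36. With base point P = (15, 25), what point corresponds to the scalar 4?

(36, 33)

Double-and-add on 4 = (100)₂. Start with P = (15, 25) for the leading 1-bit.
double: tangent at (15, 25): λ = (3·15² + 19)/(2·25) ≡ 28/13. 13⁻¹ ≡ 20 (mod 37) since 13·20 = 260 ≡ 1, so λ ≡ 28·20 ≡ 5.
  x = λ² - 15 - 15 = 25 - 30 ≡ 32; y = λ·(15 - 32) - 25 ≡ 1. → (32, 1)
double: tangent at (32, 1): λ = (3·32² + 19)/(2·1) ≡ 20/2. 2⁻¹ ≡ 19 (mod 37), so λ ≡ 20·19 ≡ 10.
  x = λ² - 32 - 32 = 100 - 64 ≡ 36; y = λ·(32 - 36) - 1 ≡ 33. → (36, 33)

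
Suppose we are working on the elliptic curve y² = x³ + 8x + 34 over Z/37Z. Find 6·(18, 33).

(21, 18)

Write G = (18, 33).
Repeated addition: build up to 6G.
2G: tangent at (18, 33): λ = (3·18² + 8)/(2·33) ≡ 18/29. 29⁻¹ ≡ 23 (mod 37) since 29·23 = 667 ≡ 1, so λ ≡ 18·23 ≡ 7.
  x = λ² - 18 - 18 = 49 - 36 ≡ 13; y = λ·(18 - 13) - 33 ≡ 2. → (13, 2)
3G: (13, 2) + (18, 33). λ = (33 - 2)/(18 - 13) ≡ 31/5 mod 37. 5⁻¹ ≡ 15 (mod 37), so λ ≡ 21.
  x = λ² - 13 - 18 = 441 - 31 ≡ 3; y = λ·(13 - 3) - 2 ≡ 23. → (3, 23)
4G: (3, 23) + (18, 33). λ = (33 - 23)/(18 - 3) ≡ 10/15 mod 37. 15⁻¹ ≡ 5 (mod 37), so λ ≡ 13.
  x = λ² - 3 - 18 = 169 - 21 ≡ 0; y = λ·(3 - 0) - 23 ≡ 16. → (0, 16)
5G: (0, 16) + (18, 33). λ = (33 - 16)/(18 - 0) ≡ 17/18 mod 37. 18⁻¹ ≡ 35 (mod 37), so λ ≡ 3.
  x = λ² - 0 - 18 = 9 - 18 ≡ 28; y = λ·(0 - 28) - 16 ≡ 11. → (28, 11)
6G: (28, 11) + (18, 33). λ = (33 - 11)/(18 - 28) ≡ 22/27 mod 37. 27⁻¹ ≡ 11 (mod 37) since 27·11 = 297 ≡ 1, so λ ≡ 20.
  x = λ² - 28 - 18 = 400 - 46 ≡ 21; y = λ·(28 - 21) - 11 ≡ 18. → (21, 18)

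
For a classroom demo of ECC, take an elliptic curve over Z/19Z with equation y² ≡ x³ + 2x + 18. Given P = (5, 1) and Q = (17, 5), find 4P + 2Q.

First 4P:
Double-and-add on 4 = (100)₂. Start with P = (5, 1) for the leading 1-bit.
double: tangent at (5, 1): λ = (3·5² + 2)/(2·1) ≡ 1/2. 2⁻¹ ≡ 10 (mod 19) since 2·10 = 20 ≡ 1, so λ ≡ 1·10 ≡ 10.
  x = λ² - 5 - 5 = 100 - 10 ≡ 14; y = λ·(5 - 14) - 1 ≡ 4. → (14, 4)
double: tangent at (14, 4): λ = (3·14² + 2)/(2·4) ≡ 1/8. 8⁻¹ ≡ 12 (mod 19), so λ ≡ 1·12 ≡ 12.
  x = λ² - 14 - 14 = 144 - 28 ≡ 2; y = λ·(14 - 2) - 4 ≡ 7. → (2, 7)
4P = (2, 7).
Next 2Q:
Repeated addition: build up to 2Q.
2Q: tangent at (17, 5): λ = (3·17² + 2)/(2·5) ≡ 14/10. 10⁻¹ ≡ 2 (mod 19) since 10·2 = 20 ≡ 1, so λ ≡ 14·2 ≡ 9.
  x = λ² - 17 - 17 = 81 - 34 ≡ 9; y = λ·(17 - 9) - 5 ≡ 10. → (9, 10)
2Q = (9, 10).
Finally 4P + 2Q:
(2, 7) + (9, 10). λ = (10 - 7)/(9 - 2) ≡ 3/7 mod 19. 7⁻¹ ≡ 11 (mod 19), so λ ≡ 14.
  x = λ² - 2 - 9 = 196 - 11 ≡ 14; y = λ·(2 - 14) - 7 ≡ 15. → (14, 15)

(14, 15)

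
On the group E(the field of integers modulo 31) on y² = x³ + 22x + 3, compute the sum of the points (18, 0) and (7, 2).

(15, 22)

(18, 0) + (7, 2). λ = (2 - 0)/(7 - 18) ≡ 2/20 mod 31. 20⁻¹ ≡ 14 (mod 31) since 20·14 = 280 ≡ 1, so λ ≡ 28.
  x = λ² - 18 - 7 = 784 - 25 ≡ 15; y = λ·(18 - 15) - 0 ≡ 22. → (15, 22)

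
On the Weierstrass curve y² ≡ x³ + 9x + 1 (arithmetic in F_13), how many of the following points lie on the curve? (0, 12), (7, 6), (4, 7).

2

(0, 12): 12² ≡ 1, rhs ≡ 1 → on.
(7, 6): 6² ≡ 10, rhs ≡ 4 → off.
(4, 7): 7² ≡ 10, rhs ≡ 10 → on.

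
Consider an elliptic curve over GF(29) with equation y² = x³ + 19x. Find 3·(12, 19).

(10, 28)

Write P = (12, 19).
Repeated addition: build up to 3P.
2P: tangent at (12, 19): λ = (3·12² + 19)/(2·19) ≡ 16/9. 9⁻¹ ≡ 13 (mod 29), so λ ≡ 16·13 ≡ 5.
  x = λ² - 12 - 12 = 25 - 24 ≡ 1; y = λ·(12 - 1) - 19 ≡ 7. → (1, 7)
3P: (1, 7) + (12, 19). λ = (19 - 7)/(12 - 1) ≡ 12/11 mod 29. 11⁻¹ ≡ 8 (mod 29) since 11·8 = 88 ≡ 1, so λ ≡ 9.
  x = λ² - 1 - 12 = 81 - 13 ≡ 10; y = λ·(1 - 10) - 7 ≡ 28. → (10, 28)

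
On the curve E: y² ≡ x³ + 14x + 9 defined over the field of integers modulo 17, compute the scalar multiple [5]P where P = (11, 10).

Double-and-add on 5 = (101)₂. Start with P = (11, 10) for the leading 1-bit.
double: tangent at (11, 10): λ = (3·11² + 14)/(2·10) ≡ 3/3. 3⁻¹ ≡ 6 (mod 17) since 3·6 = 18 ≡ 1, so λ ≡ 3·6 ≡ 1.
  x = λ² - 11 - 11 = 1 - 22 ≡ 13; y = λ·(11 - 13) - 10 ≡ 5. → (13, 5)
double: tangent at (13, 5): λ = (3·13² + 14)/(2·5) ≡ 11/10. 10⁻¹ ≡ 12 (mod 17), so λ ≡ 11·12 ≡ 13.
  x = λ² - 13 - 13 = 169 - 26 ≡ 7; y = λ·(13 - 7) - 5 ≡ 5. → (7, 5)
add P: (7, 5) + (11, 10). λ = (10 - 5)/(11 - 7) ≡ 5/4 mod 17. 4⁻¹ ≡ 13 (mod 17), so λ ≡ 14.
  x = λ² - 7 - 11 = 196 - 18 ≡ 8; y = λ·(7 - 8) - 5 ≡ 15. → (8, 15)

(8, 15)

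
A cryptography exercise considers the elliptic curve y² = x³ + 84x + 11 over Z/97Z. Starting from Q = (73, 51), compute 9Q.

(21, 50)

Repeated addition: build up to 9Q.
2Q: tangent at (73, 51): λ = (3·73² + 84)/(2·51) ≡ 66/5. 5⁻¹ ≡ 39 (mod 97), so λ ≡ 66·39 ≡ 52.
  x = λ² - 73 - 73 = 2704 - 146 ≡ 36; y = λ·(73 - 36) - 51 ≡ 30. → (36, 30)
3Q: (36, 30) + (73, 51). λ = (51 - 30)/(73 - 36) ≡ 21/37 mod 97. 37⁻¹ ≡ 21 (mod 97) since 37·21 = 777 ≡ 1, so λ ≡ 53.
  x = λ² - 36 - 73 = 2809 - 109 ≡ 81; y = λ·(36 - 81) - 30 ≡ 10. → (81, 10)
4Q: (81, 10) + (73, 51). λ = (51 - 10)/(73 - 81) ≡ 41/89 mod 97. 89⁻¹ ≡ 12 (mod 97), so λ ≡ 7.
  x = λ² - 81 - 73 = 49 - 154 ≡ 89; y = λ·(81 - 89) - 10 ≡ 31. → (89, 31)
5Q: (89, 31) + (73, 51). λ = (51 - 31)/(73 - 89) ≡ 20/81 mod 97. 81⁻¹ ≡ 6 (mod 97), so λ ≡ 23.
  x = λ² - 89 - 73 = 529 - 162 ≡ 76; y = λ·(89 - 76) - 31 ≡ 74. → (76, 74)
6Q: (76, 74) + (73, 51). λ = (51 - 74)/(73 - 76) ≡ 74/94 mod 97. 94⁻¹ ≡ 32 (mod 97) since 94·32 = 3008 ≡ 1, so λ ≡ 40.
  x = λ² - 76 - 73 = 1600 - 149 ≡ 93; y = λ·(76 - 93) - 74 ≡ 22. → (93, 22)
7Q: (93, 22) + (73, 51). λ = (51 - 22)/(73 - 93) ≡ 29/77 mod 97. 77⁻¹ ≡ 63 (mod 97), so λ ≡ 81.
  x = λ² - 93 - 73 = 6561 - 166 ≡ 90; y = λ·(93 - 90) - 22 ≡ 27. → (90, 27)
8Q: (90, 27) + (73, 51). λ = (51 - 27)/(73 - 90) ≡ 24/80 mod 97. 80⁻¹ ≡ 57 (mod 97) since 80·57 = 4560 ≡ 1, so λ ≡ 10.
  x = λ² - 90 - 73 = 100 - 163 ≡ 34; y = λ·(90 - 34) - 27 ≡ 48. → (34, 48)
9Q: (34, 48) + (73, 51). λ = (51 - 48)/(73 - 34) ≡ 3/39 mod 97. 39⁻¹ ≡ 5 (mod 97), so λ ≡ 15.
  x = λ² - 34 - 73 = 225 - 107 ≡ 21; y = λ·(34 - 21) - 48 ≡ 50. → (21, 50)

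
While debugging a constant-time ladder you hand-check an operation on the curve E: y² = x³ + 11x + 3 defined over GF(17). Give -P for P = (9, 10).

(9, 7)

-(9, 10) = (9, -10 mod 17) = (9, 7).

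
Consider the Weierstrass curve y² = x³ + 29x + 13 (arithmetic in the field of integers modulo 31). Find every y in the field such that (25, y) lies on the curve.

x³ + 29x + 13 = 16363 ≡ 26 (mod 31).
26 is a non-residue mod 31; no y exists.

none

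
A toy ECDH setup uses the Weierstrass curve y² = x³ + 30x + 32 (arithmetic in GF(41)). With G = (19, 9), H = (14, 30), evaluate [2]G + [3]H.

(33, 31)

First 2G:
Repeated addition: build up to 2G.
2G: tangent at (19, 9): λ = (3·19² + 30)/(2·9) ≡ 6/18. 18⁻¹ ≡ 16 (mod 41), so λ ≡ 6·16 ≡ 14.
  x = λ² - 19 - 19 = 196 - 38 ≡ 35; y = λ·(19 - 35) - 9 ≡ 13. → (35, 13)
2G = (35, 13).
Next 3H:
Repeated addition: build up to 3H.
2H: tangent at (14, 30): λ = (3·14² + 30)/(2·30) ≡ 3/19. 19⁻¹ ≡ 13 (mod 41), so λ ≡ 3·13 ≡ 39.
  x = λ² - 14 - 14 = 1521 - 28 ≡ 17; y = λ·(14 - 17) - 30 ≡ 17. → (17, 17)
3H: (17, 17) + (14, 30). λ = (30 - 17)/(14 - 17) ≡ 13/38 mod 41. 38⁻¹ ≡ 27 (mod 41) since 38·27 = 1026 ≡ 1, so λ ≡ 23.
  x = λ² - 17 - 14 = 529 - 31 ≡ 6; y = λ·(17 - 6) - 17 ≡ 31. → (6, 31)
3H = (6, 31).
Finally 2G + 3H:
(35, 13) + (6, 31). λ = (31 - 13)/(6 - 35) ≡ 18/12 mod 41. 12⁻¹ ≡ 24 (mod 41), so λ ≡ 22.
  x = λ² - 35 - 6 = 484 - 41 ≡ 33; y = λ·(35 - 33) - 13 ≡ 31. → (33, 31)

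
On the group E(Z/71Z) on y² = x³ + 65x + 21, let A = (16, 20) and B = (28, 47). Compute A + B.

(1, 67)

(16, 20) + (28, 47). λ = (47 - 20)/(28 - 16) ≡ 27/12 mod 71. 12⁻¹ ≡ 6 (mod 71) since 12·6 = 72 ≡ 1, so λ ≡ 20.
  x = λ² - 16 - 28 = 400 - 44 ≡ 1; y = λ·(16 - 1) - 20 ≡ 67. → (1, 67)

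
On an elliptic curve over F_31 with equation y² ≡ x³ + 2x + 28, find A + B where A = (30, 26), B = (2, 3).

(30, 26) + (2, 3). λ = (3 - 26)/(2 - 30) ≡ 8/3 mod 31. 3⁻¹ ≡ 21 (mod 31), so λ ≡ 13.
  x = λ² - 30 - 2 = 169 - 32 ≡ 13; y = λ·(30 - 13) - 26 ≡ 9. → (13, 9)

(13, 9)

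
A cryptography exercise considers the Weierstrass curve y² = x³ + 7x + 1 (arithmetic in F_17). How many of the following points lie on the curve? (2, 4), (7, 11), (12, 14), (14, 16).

1

(2, 4): 4² ≡ 16, rhs ≡ 6 → off.
(7, 11): 11² ≡ 2, rhs ≡ 2 → on.
(12, 14): 14² ≡ 9, rhs ≡ 11 → off.
(14, 16): 16² ≡ 1, rhs ≡ 4 → off.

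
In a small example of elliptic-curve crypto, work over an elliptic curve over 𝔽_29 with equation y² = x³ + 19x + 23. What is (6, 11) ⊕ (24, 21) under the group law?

(6, 11) + (24, 21). λ = (21 - 11)/(24 - 6) ≡ 10/18 mod 29. 18⁻¹ ≡ 21 (mod 29) since 18·21 = 378 ≡ 1, so λ ≡ 7.
  x = λ² - 6 - 24 = 49 - 30 ≡ 19; y = λ·(6 - 19) - 11 ≡ 14. → (19, 14)

(19, 14)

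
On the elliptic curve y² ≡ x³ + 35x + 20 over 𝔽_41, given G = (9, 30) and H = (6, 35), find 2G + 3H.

(6, 6)

First 2G:
Repeated addition: build up to 2G.
2G: tangent at (9, 30): λ = (3·9² + 35)/(2·30) ≡ 32/19. 19⁻¹ ≡ 13 (mod 41) since 19·13 = 247 ≡ 1, so λ ≡ 32·13 ≡ 6.
  x = λ² - 9 - 9 = 36 - 18 ≡ 18; y = λ·(9 - 18) - 30 ≡ 39. → (18, 39)
2G = (18, 39).
Next 3H:
Repeated addition: build up to 3H.
2H: tangent at (6, 35): λ = (3·6² + 35)/(2·35) ≡ 20/29. 29⁻¹ ≡ 17 (mod 41) since 29·17 = 493 ≡ 1, so λ ≡ 20·17 ≡ 12.
  x = λ² - 6 - 6 = 144 - 12 ≡ 9; y = λ·(6 - 9) - 35 ≡ 11. → (9, 11)
3H: (9, 11) + (6, 35). λ = (35 - 11)/(6 - 9) ≡ 24/38 mod 41. 38⁻¹ ≡ 27 (mod 41), so λ ≡ 33.
  x = λ² - 9 - 6 = 1089 - 15 ≡ 8; y = λ·(9 - 8) - 11 ≡ 22. → (8, 22)
3H = (8, 22).
Finally 2G + 3H:
(18, 39) + (8, 22). λ = (22 - 39)/(8 - 18) ≡ 24/31 mod 41. 31⁻¹ ≡ 4 (mod 41) since 31·4 = 124 ≡ 1, so λ ≡ 14.
  x = λ² - 18 - 8 = 196 - 26 ≡ 6; y = λ·(18 - 6) - 39 ≡ 6. → (6, 6)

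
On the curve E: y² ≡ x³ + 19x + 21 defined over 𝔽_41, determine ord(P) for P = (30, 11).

2P: tangent at (30, 11): λ = (3·30² + 19)/(2·11) ≡ 13/22. 22⁻¹ ≡ 28 (mod 41), so λ ≡ 13·28 ≡ 36.
  x = λ² - 30 - 30 = 1296 - 60 ≡ 6; y = λ·(30 - 6) - 11 ≡ 33. → (6, 33)
3P: (6, 33) + (30, 11). λ = (11 - 33)/(30 - 6) ≡ 19/24 mod 41. 24⁻¹ ≡ 12 (mod 41) since 24·12 = 288 ≡ 1, so λ ≡ 23.
  x = λ² - 6 - 30 = 529 - 36 ≡ 1; y = λ·(6 - 1) - 33 ≡ 0. → (1, 0)
4P: (1, 0) + (30, 11). λ = (11 - 0)/(30 - 1) ≡ 11/29 mod 41. 29⁻¹ ≡ 17 (mod 41), so λ ≡ 23.
  x = λ² - 1 - 30 = 529 - 31 ≡ 6; y = λ·(1 - 6) - 0 ≡ 8. → (6, 8)
5P: (6, 8) + (30, 11). λ = (11 - 8)/(30 - 6) ≡ 3/24 mod 41. 24⁻¹ ≡ 12 (mod 41), so λ ≡ 36.
  x = λ² - 6 - 30 = 1296 - 36 ≡ 30; y = λ·(6 - 30) - 8 ≡ 30. → (30, 30)
6P: (30, 30) + (30, 11): same x and y₁ ≡ -y₂, so the sum is O.
6P = O, so the order is 6.

6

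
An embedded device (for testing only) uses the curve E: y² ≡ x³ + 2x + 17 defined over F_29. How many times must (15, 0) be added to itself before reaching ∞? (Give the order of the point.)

2P: (15, 0) + (15, 0): same x and y₁ ≡ -y₂, so the sum is ∞.
2P = ∞, so the order is 2.

2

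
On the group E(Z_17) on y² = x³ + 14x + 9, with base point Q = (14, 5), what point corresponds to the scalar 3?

(13, 12)

Repeated addition: build up to 3Q.
2Q: tangent at (14, 5): λ = (3·14² + 14)/(2·5) ≡ 7/10. 10⁻¹ ≡ 12 (mod 17) since 10·12 = 120 ≡ 1, so λ ≡ 7·12 ≡ 16.
  x = λ² - 14 - 14 = 256 - 28 ≡ 7; y = λ·(14 - 7) - 5 ≡ 5. → (7, 5)
3Q: (7, 5) + (14, 5). λ = (5 - 5)/(14 - 7) ≡ 0/7 mod 17. 7⁻¹ ≡ 5 (mod 17), so λ ≡ 0.
  x = λ² - 7 - 14 = 0 - 21 ≡ 13; y = λ·(7 - 13) - 5 ≡ 12. → (13, 12)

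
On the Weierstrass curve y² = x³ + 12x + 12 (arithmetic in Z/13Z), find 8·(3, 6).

(9, 2)

Write G = (3, 6).
Double-and-add on 8 = (1000)₂. Start with G = (3, 6) for the leading 1-bit.
double: tangent at (3, 6): λ = (3·3² + 12)/(2·6) ≡ 0/12. 12⁻¹ ≡ 12 (mod 13), so λ ≡ 0·12 ≡ 0.
  x = λ² - 3 - 3 = 0 - 6 ≡ 7; y = λ·(3 - 7) - 6 ≡ 7. → (7, 7)
double: tangent at (7, 7): λ = (3·7² + 12)/(2·7) ≡ 3/1. 1⁻¹ ≡ 1 (mod 13), so λ ≡ 3·1 ≡ 3.
  x = λ² - 7 - 7 = 9 - 14 ≡ 8; y = λ·(7 - 8) - 7 ≡ 3. → (8, 3)
double: tangent at (8, 3): λ = (3·8² + 12)/(2·3) ≡ 9/6. 6⁻¹ ≡ 11 (mod 13), so λ ≡ 9·11 ≡ 8.
  x = λ² - 8 - 8 = 64 - 16 ≡ 9; y = λ·(8 - 9) - 3 ≡ 2. → (9, 2)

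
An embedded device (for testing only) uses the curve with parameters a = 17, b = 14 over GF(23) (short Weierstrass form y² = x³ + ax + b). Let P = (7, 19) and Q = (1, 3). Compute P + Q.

(17, 8)

(7, 19) + (1, 3). λ = (3 - 19)/(1 - 7) ≡ 7/17 mod 23. 17⁻¹ ≡ 19 (mod 23), so λ ≡ 18.
  x = λ² - 7 - 1 = 324 - 8 ≡ 17; y = λ·(7 - 17) - 19 ≡ 8. → (17, 8)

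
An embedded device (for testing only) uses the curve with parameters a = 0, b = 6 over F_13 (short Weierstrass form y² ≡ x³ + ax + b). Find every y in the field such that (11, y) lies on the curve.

none

x³ + 0x + 6 = 1337 ≡ 11 (mod 13).
11 is a non-residue mod 13; no y exists.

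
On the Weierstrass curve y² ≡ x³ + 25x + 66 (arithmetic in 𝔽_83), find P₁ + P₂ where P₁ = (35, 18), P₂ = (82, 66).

(60, 43)

(35, 18) + (82, 66). λ = (66 - 18)/(82 - 35) ≡ 48/47 mod 83. 47⁻¹ ≡ 53 (mod 83) since 47·53 = 2491 ≡ 1, so λ ≡ 54.
  x = λ² - 35 - 82 = 2916 - 117 ≡ 60; y = λ·(35 - 60) - 18 ≡ 43. → (60, 43)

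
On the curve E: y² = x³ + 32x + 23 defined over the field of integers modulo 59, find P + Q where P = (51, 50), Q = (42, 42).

(44, 48)

(51, 50) + (42, 42). λ = (42 - 50)/(42 - 51) ≡ 51/50 mod 59. 50⁻¹ ≡ 13 (mod 59), so λ ≡ 14.
  x = λ² - 51 - 42 = 196 - 93 ≡ 44; y = λ·(51 - 44) - 50 ≡ 48. → (44, 48)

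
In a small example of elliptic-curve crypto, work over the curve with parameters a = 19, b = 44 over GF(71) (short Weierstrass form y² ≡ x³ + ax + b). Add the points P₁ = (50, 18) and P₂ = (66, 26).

(50, 18) + (66, 26). λ = (26 - 18)/(66 - 50) ≡ 8/16 mod 71. 16⁻¹ ≡ 40 (mod 71), so λ ≡ 36.
  x = λ² - 50 - 66 = 1296 - 116 ≡ 44; y = λ·(50 - 44) - 18 ≡ 56. → (44, 56)

(44, 56)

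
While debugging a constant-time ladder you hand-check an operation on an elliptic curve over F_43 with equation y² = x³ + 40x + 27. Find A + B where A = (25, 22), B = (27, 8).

(25, 22) + (27, 8). λ = (8 - 22)/(27 - 25) ≡ 29/2 mod 43. 2⁻¹ ≡ 22 (mod 43) since 2·22 = 44 ≡ 1, so λ ≡ 36.
  x = λ² - 25 - 27 = 1296 - 52 ≡ 40; y = λ·(25 - 40) - 22 ≡ 40. → (40, 40)

(40, 40)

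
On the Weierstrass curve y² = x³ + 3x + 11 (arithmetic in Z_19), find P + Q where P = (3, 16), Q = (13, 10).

(3, 16) + (13, 10). λ = (10 - 16)/(13 - 3) ≡ 13/10 mod 19. 10⁻¹ ≡ 2 (mod 19) since 10·2 = 20 ≡ 1, so λ ≡ 7.
  x = λ² - 3 - 13 = 49 - 16 ≡ 14; y = λ·(3 - 14) - 16 ≡ 2. → (14, 2)

(14, 2)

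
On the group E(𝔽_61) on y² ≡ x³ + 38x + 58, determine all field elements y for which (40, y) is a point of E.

8, 53

x³ + 38x + 58 = 65578 ≡ 3 (mod 61).
Square roots of 3 mod 61: 8 and 53 (since 8² = 64 ≡ 3).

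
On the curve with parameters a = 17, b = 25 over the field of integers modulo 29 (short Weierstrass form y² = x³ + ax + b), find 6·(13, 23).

(2, 26)

Write Q = (13, 23).
Repeated addition: build up to 6Q.
2Q: tangent at (13, 23): λ = (3·13² + 17)/(2·23) ≡ 2/17. 17⁻¹ ≡ 12 (mod 29), so λ ≡ 2·12 ≡ 24.
  x = λ² - 13 - 13 = 576 - 26 ≡ 28; y = λ·(13 - 28) - 23 ≡ 23. → (28, 23)
3Q: (28, 23) + (13, 23). λ = (23 - 23)/(13 - 28) ≡ 0/14 mod 29. 14⁻¹ ≡ 27 (mod 29) since 14·27 = 378 ≡ 1, so λ ≡ 0.
  x = λ² - 28 - 13 = 0 - 41 ≡ 17; y = λ·(28 - 17) - 23 ≡ 6. → (17, 6)
4Q: (17, 6) + (13, 23). λ = (23 - 6)/(13 - 17) ≡ 17/25 mod 29. 25⁻¹ ≡ 7 (mod 29) since 25·7 = 175 ≡ 1, so λ ≡ 3.
  x = λ² - 17 - 13 = 9 - 30 ≡ 8; y = λ·(17 - 8) - 6 ≡ 21. → (8, 21)
5Q: (8, 21) + (13, 23). λ = (23 - 21)/(13 - 8) ≡ 2/5 mod 29. 5⁻¹ ≡ 6 (mod 29) since 5·6 = 30 ≡ 1, so λ ≡ 12.
  x = λ² - 8 - 13 = 144 - 21 ≡ 7; y = λ·(8 - 7) - 21 ≡ 20. → (7, 20)
6Q: (7, 20) + (13, 23). λ = (23 - 20)/(13 - 7) ≡ 3/6 mod 29. 6⁻¹ ≡ 5 (mod 29), so λ ≡ 15.
  x = λ² - 7 - 13 = 225 - 20 ≡ 2; y = λ·(7 - 2) - 20 ≡ 26. → (2, 26)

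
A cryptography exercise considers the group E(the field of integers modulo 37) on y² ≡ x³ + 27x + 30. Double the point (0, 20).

(7, 28)

tangent at (0, 20): λ = (3·0² + 27)/(2·20) ≡ 27/3. 3⁻¹ ≡ 25 (mod 37), so λ ≡ 27·25 ≡ 9.
  x = λ² - 0 - 0 = 81 - 0 ≡ 7; y = λ·(0 - 7) - 20 ≡ 28. → (7, 28)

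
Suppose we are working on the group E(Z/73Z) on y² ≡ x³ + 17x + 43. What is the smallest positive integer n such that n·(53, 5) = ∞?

2P: tangent at (53, 5): λ = (3·53² + 17)/(2·5) ≡ 49/10. 10⁻¹ ≡ 22 (mod 73), so λ ≡ 49·22 ≡ 56.
  x = λ² - 53 - 53 = 3136 - 106 ≡ 37; y = λ·(53 - 37) - 5 ≡ 15. → (37, 15)
3P: (37, 15) + (53, 5). λ = (5 - 15)/(53 - 37) ≡ 63/16 mod 73. 16⁻¹ ≡ 32 (mod 73) since 16·32 = 512 ≡ 1, so λ ≡ 45.
  x = λ² - 37 - 53 = 2025 - 90 ≡ 37; y = λ·(37 - 37) - 15 ≡ 58. → (37, 58)
4P: (37, 58) + (53, 5). λ = (5 - 58)/(53 - 37) ≡ 20/16 mod 73. 16⁻¹ ≡ 32 (mod 73) since 16·32 = 512 ≡ 1, so λ ≡ 56.
  x = λ² - 37 - 53 = 3136 - 90 ≡ 53; y = λ·(37 - 53) - 58 ≡ 68. → (53, 68)
5P: (53, 68) + (53, 5): same x and y₁ ≡ -y₂, so the sum is ∞.
5P = ∞, so the order is 5.

5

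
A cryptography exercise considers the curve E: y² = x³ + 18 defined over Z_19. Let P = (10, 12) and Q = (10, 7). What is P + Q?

The two points share x = 10 and their y-coordinates satisfy 12 + 7 ≡ 0 (mod 19), so they are inverses. Their sum is O.

O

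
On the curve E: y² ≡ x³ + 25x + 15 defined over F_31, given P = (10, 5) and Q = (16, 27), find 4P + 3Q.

First 4P:
Repeated addition: build up to 4P.
2P: tangent at (10, 5): λ = (3·10² + 25)/(2·5) ≡ 15/10. 10⁻¹ ≡ 28 (mod 31), so λ ≡ 15·28 ≡ 17.
  x = λ² - 10 - 10 = 289 - 20 ≡ 21; y = λ·(10 - 21) - 5 ≡ 25. → (21, 25)
3P: (21, 25) + (10, 5). λ = (5 - 25)/(10 - 21) ≡ 11/20 mod 31. 20⁻¹ ≡ 14 (mod 31), so λ ≡ 30.
  x = λ² - 21 - 10 = 900 - 31 ≡ 1; y = λ·(21 - 1) - 25 ≡ 17. → (1, 17)
4P: (1, 17) + (10, 5). λ = (5 - 17)/(10 - 1) ≡ 19/9 mod 31. 9⁻¹ ≡ 7 (mod 31) since 9·7 = 63 ≡ 1, so λ ≡ 9.
  x = λ² - 1 - 10 = 81 - 11 ≡ 8; y = λ·(1 - 8) - 17 ≡ 13. → (8, 13)
4P = (8, 13).
Next 3Q:
Repeated addition: build up to 3Q.
2Q: tangent at (16, 27): λ = (3·16² + 25)/(2·27) ≡ 18/23. 23⁻¹ ≡ 27 (mod 31) since 23·27 = 621 ≡ 1, so λ ≡ 18·27 ≡ 21.
  x = λ² - 16 - 16 = 441 - 32 ≡ 6; y = λ·(16 - 6) - 27 ≡ 28. → (6, 28)
3Q: (6, 28) + (16, 27). λ = (27 - 28)/(16 - 6) ≡ 30/10 mod 31. 10⁻¹ ≡ 28 (mod 31) since 10·28 = 280 ≡ 1, so λ ≡ 3.
  x = λ² - 6 - 16 = 9 - 22 ≡ 18; y = λ·(6 - 18) - 28 ≡ 29. → (18, 29)
3Q = (18, 29).
Finally 4P + 3Q:
(8, 13) + (18, 29). λ = (29 - 13)/(18 - 8) ≡ 16/10 mod 31. 10⁻¹ ≡ 28 (mod 31) since 10·28 = 280 ≡ 1, so λ ≡ 14.
  x = λ² - 8 - 18 = 196 - 26 ≡ 15; y = λ·(8 - 15) - 13 ≡ 13. → (15, 13)

(15, 13)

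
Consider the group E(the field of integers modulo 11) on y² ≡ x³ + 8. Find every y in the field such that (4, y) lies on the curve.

none

x³ + 0x + 8 = 72 ≡ 6 (mod 11).
6 is a non-residue mod 11; no y exists.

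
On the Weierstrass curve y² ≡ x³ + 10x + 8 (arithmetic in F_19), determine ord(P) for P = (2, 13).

3

2P: tangent at (2, 13): λ = (3·2² + 10)/(2·13) ≡ 3/7. 7⁻¹ ≡ 11 (mod 19) since 7·11 = 77 ≡ 1, so λ ≡ 3·11 ≡ 14.
  x = λ² - 2 - 2 = 196 - 4 ≡ 2; y = λ·(2 - 2) - 13 ≡ 6. → (2, 6)
3P: (2, 6) + (2, 13): same x and y₁ ≡ -y₂, so the sum is ∞.
3P = ∞, so the order is 3.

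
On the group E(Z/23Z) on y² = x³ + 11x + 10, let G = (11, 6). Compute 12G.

(6, 19)

Double-and-add on 12 = (1100)₂. Start with G = (11, 6) for the leading 1-bit.
double: tangent at (11, 6): λ = (3·11² + 11)/(2·6) ≡ 6/12. 12⁻¹ ≡ 2 (mod 23) since 12·2 = 24 ≡ 1, so λ ≡ 6·2 ≡ 12.
  x = λ² - 11 - 11 = 144 - 22 ≡ 7; y = λ·(11 - 7) - 6 ≡ 19. → (7, 19)
add G: (7, 19) + (11, 6). λ = (6 - 19)/(11 - 7) ≡ 10/4 mod 23. 4⁻¹ ≡ 6 (mod 23) since 4·6 = 24 ≡ 1, so λ ≡ 14.
  x = λ² - 7 - 11 = 196 - 18 ≡ 17; y = λ·(7 - 17) - 19 ≡ 2. → (17, 2)
double: tangent at (17, 2): λ = (3·17² + 11)/(2·2) ≡ 4/4. 4⁻¹ ≡ 6 (mod 23) since 4·6 = 24 ≡ 1, so λ ≡ 4·6 ≡ 1.
  x = λ² - 17 - 17 = 1 - 34 ≡ 13; y = λ·(17 - 13) - 2 ≡ 2. → (13, 2)
double: tangent at (13, 2): λ = (3·13² + 11)/(2·2) ≡ 12/4. 4⁻¹ ≡ 6 (mod 23) since 4·6 = 24 ≡ 1, so λ ≡ 12·6 ≡ 3.
  x = λ² - 13 - 13 = 9 - 26 ≡ 6; y = λ·(13 - 6) - 2 ≡ 19. → (6, 19)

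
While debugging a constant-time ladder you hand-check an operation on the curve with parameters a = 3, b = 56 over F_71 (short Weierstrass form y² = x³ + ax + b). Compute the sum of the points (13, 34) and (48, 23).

(13, 34) + (48, 23). λ = (23 - 34)/(48 - 13) ≡ 60/35 mod 71. 35⁻¹ ≡ 69 (mod 71), so λ ≡ 22.
  x = λ² - 13 - 48 = 484 - 61 ≡ 68; y = λ·(13 - 68) - 34 ≡ 34. → (68, 34)

(68, 34)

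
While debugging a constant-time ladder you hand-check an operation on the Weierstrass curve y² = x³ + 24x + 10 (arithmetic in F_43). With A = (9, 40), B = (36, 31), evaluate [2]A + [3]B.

First 2A:
Repeated addition: build up to 2A.
2A: tangent at (9, 40): λ = (3·9² + 24)/(2·40) ≡ 9/37. 37⁻¹ ≡ 7 (mod 43), so λ ≡ 9·7 ≡ 20.
  x = λ² - 9 - 9 = 400 - 18 ≡ 38; y = λ·(9 - 38) - 40 ≡ 25. → (38, 25)
2A = (38, 25).
Next 3B:
Repeated addition: build up to 3B.
2B: tangent at (36, 31): λ = (3·36² + 24)/(2·31) ≡ 42/19. 19⁻¹ ≡ 34 (mod 43) since 19·34 = 646 ≡ 1, so λ ≡ 42·34 ≡ 9.
  x = λ² - 36 - 36 = 81 - 72 ≡ 9; y = λ·(36 - 9) - 31 ≡ 40. → (9, 40)
3B: (9, 40) + (36, 31). λ = (31 - 40)/(36 - 9) ≡ 34/27 mod 43. 27⁻¹ ≡ 8 (mod 43), so λ ≡ 14.
  x = λ² - 9 - 36 = 196 - 45 ≡ 22; y = λ·(9 - 22) - 40 ≡ 36. → (22, 36)
3B = (22, 36).
Finally 2A + 3B:
(38, 25) + (22, 36). λ = (36 - 25)/(22 - 38) ≡ 11/27 mod 43. 27⁻¹ ≡ 8 (mod 43) since 27·8 = 216 ≡ 1, so λ ≡ 2.
  x = λ² - 38 - 22 = 4 - 60 ≡ 30; y = λ·(38 - 30) - 25 ≡ 34. → (30, 34)

(30, 34)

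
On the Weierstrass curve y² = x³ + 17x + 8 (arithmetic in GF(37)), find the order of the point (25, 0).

2P: (25, 0) + (25, 0): same x and y₁ ≡ -y₂, so the sum is ∞.
2P = ∞, so the order is 2.

2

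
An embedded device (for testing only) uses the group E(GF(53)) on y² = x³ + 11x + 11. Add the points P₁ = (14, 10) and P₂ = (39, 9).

(14, 10) + (39, 9). λ = (9 - 10)/(39 - 14) ≡ 52/25 mod 53. 25⁻¹ ≡ 17 (mod 53), so λ ≡ 36.
  x = λ² - 14 - 39 = 1296 - 53 ≡ 24; y = λ·(14 - 24) - 10 ≡ 1. → (24, 1)

(24, 1)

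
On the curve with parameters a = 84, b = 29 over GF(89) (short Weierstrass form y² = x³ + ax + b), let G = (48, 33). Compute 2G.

(15, 83)

tangent at (48, 33): λ = (3·48² + 84)/(2·33) ≡ 54/66. 66⁻¹ ≡ 58 (mod 89) since 66·58 = 3828 ≡ 1, so λ ≡ 54·58 ≡ 17.
  x = λ² - 48 - 48 = 289 - 96 ≡ 15; y = λ·(48 - 15) - 33 ≡ 83. → (15, 83)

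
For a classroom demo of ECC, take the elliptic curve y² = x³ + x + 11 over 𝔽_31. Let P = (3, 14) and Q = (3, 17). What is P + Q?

O

The two points share x = 3 and their y-coordinates satisfy 14 + 17 ≡ 0 (mod 31), so they are inverses. Their sum is ∞.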